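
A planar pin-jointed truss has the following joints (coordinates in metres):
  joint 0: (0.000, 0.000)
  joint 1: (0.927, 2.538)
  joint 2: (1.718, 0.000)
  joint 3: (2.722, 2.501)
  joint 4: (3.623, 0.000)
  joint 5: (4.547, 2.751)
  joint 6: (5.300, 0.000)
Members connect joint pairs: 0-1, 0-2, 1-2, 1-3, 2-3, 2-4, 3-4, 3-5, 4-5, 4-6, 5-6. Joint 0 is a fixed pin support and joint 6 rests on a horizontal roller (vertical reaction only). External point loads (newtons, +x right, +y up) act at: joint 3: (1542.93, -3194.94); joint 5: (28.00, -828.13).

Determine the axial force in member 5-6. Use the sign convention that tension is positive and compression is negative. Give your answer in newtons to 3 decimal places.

N=7 nodes, M=11 members, R=3 reactions → 2N=14, M+R=14
member 0 (0-1): L=2.7020, (cx,cy)=(0.3431,0.9393)
member 1 (0-2): L=1.7180, (cx,cy)=(1.0000,0.0000)
member 2 (1-2): L=2.6584, (cx,cy)=(0.2975,-0.9547)
member 3 (1-3): L=1.7954, (cx,cy)=(0.9998,-0.0206)
member 4 (2-3): L=2.6950, (cx,cy)=(0.3725,0.9280)
member 5 (2-4): L=1.9050, (cx,cy)=(1.0000,0.0000)
member 6 (3-4): L=2.6583, (cx,cy)=(0.3389,-0.9408)
member 7 (3-5): L=1.8420, (cx,cy)=(0.9907,0.1357)
member 8 (4-5): L=2.9020, (cx,cy)=(0.3184,0.9480)
member 9 (4-6): L=1.6770, (cx,cy)=(1.0000,0.0000)
member 10 (5-6): L=2.8522, (cx,cy)=(0.2640,-0.9645)
solve A·x = −loads:
  F[0-1] = -989.1366 N (compression)
  F[0-2] = +1910.2829 N (tension)
  F[1-2] = +986.8467 N (tension)
  F[1-3] = -633.1203 N (compression)
  F[2-3] = -1015.2308 N (compression)
  F[2-4] = +2582.1319 N (tension)
  F[3-4] = -2649.5275 N (compression)
  F[3-5] = -1671.5872 N (compression)
  F[4-5] = +2629.5531 N (tension)
  F[4-6] = +846.8767 N (tension)
  F[5-6] = -3207.7776 N (compression)
  Rx@0 = -1570.9300 N
  Ry@0 = +929.1021 N
  Ry@6 = +3093.9679 N

-3207.778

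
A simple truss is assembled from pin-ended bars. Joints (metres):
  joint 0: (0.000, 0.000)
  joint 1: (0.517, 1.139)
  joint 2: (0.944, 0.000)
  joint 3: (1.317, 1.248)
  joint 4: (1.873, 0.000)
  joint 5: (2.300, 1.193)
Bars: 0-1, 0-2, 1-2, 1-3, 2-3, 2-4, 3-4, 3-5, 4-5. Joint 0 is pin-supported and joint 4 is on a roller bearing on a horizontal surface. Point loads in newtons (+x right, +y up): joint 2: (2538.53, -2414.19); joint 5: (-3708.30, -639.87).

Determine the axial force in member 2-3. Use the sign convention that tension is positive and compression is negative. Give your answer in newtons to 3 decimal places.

-660.264

N=6 nodes, M=9 members, R=3 reactions → 2N=12, M+R=12
member 0 (0-1): L=1.2508, (cx,cy)=(0.4133,0.9106)
member 1 (0-2): L=0.9440, (cx,cy)=(1.0000,0.0000)
member 2 (1-2): L=1.2164, (cx,cy)=(0.3510,-0.9364)
member 3 (1-3): L=0.8074, (cx,cy)=(0.9908,0.1350)
member 4 (2-3): L=1.3025, (cx,cy)=(0.2864,0.9581)
member 5 (2-4): L=0.9290, (cx,cy)=(1.0000,0.0000)
member 6 (3-4): L=1.3663, (cx,cy)=(0.4070,-0.9134)
member 7 (3-5): L=0.9845, (cx,cy)=(0.9984,-0.0559)
member 8 (4-5): L=1.2671, (cx,cy)=(0.3370,0.9415)
solve A·x = −loads:
  F[0-1] = -3748.7311 N (compression)
  F[0-2] = +379.6594 N (tension)
  F[1-2] = +3253.8696 N (tension)
  F[1-3] = -2716.5152 N (compression)
  F[2-3] = -660.2637 N (compression)
  F[2-4] = -827.5797 N (compression)
  F[3-4] = +1302.9709 N (tension)
  F[3-5] = -3416.3034 N (compression)
  F[4-5] = -882.3253 N (compression)
  Rx@0 = +1169.7700 N
  Ry@0 = +3413.5397 N
  Ry@4 = -359.4797 N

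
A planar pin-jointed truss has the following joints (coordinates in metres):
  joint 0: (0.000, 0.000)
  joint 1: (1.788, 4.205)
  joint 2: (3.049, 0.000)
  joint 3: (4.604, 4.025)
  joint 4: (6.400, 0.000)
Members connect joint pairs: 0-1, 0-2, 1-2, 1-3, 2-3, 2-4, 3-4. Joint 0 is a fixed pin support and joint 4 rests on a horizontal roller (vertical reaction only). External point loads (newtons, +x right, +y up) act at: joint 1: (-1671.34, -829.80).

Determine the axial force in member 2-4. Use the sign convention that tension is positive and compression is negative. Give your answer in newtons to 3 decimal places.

N=5 nodes, M=7 members, R=3 reactions → 2N=10, M+R=10
member 0 (0-1): L=4.5694, (cx,cy)=(0.3913,0.9203)
member 1 (0-2): L=3.0490, (cx,cy)=(1.0000,0.0000)
member 2 (1-2): L=4.3900, (cx,cy)=(0.2872,-0.9579)
member 3 (1-3): L=2.8217, (cx,cy)=(0.9980,-0.0638)
member 4 (2-3): L=4.3149, (cx,cy)=(0.3604,0.9328)
member 5 (2-4): L=3.3510, (cx,cy)=(1.0000,0.0000)
member 6 (3-4): L=4.4075, (cx,cy)=(0.4075,-0.9132)
solve A·x = −loads:
  F[0-1] = -1843.0591 N (compression)
  F[0-2] = -950.1457 N (compression)
  F[1-2] = +857.4413 N (tension)
  F[1-3] = +705.2878 N (tension)
  F[2-3] = -880.4680 N (compression)
  F[2-4] = -386.5515 N (compression)
  F[3-4] = +948.6269 N (tension)
  Rx@0 = +1671.3400 N
  Ry@0 = +1696.0972 N
  Ry@4 = -866.2972 N

-386.552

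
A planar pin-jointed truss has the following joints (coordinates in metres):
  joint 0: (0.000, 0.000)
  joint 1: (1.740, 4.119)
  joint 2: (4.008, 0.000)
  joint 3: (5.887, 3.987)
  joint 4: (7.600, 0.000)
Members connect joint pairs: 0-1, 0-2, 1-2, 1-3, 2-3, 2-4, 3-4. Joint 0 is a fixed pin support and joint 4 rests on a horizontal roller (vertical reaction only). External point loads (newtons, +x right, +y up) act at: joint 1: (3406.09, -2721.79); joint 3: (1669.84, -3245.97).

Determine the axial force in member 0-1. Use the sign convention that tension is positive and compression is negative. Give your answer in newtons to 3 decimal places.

-117.512

N=5 nodes, M=7 members, R=3 reactions → 2N=10, M+R=10
member 0 (0-1): L=4.4714, (cx,cy)=(0.3891,0.9212)
member 1 (0-2): L=4.0080, (cx,cy)=(1.0000,0.0000)
member 2 (1-2): L=4.7021, (cx,cy)=(0.4823,-0.8760)
member 3 (1-3): L=4.1491, (cx,cy)=(0.9995,-0.0318)
member 4 (2-3): L=4.4076, (cx,cy)=(0.4263,0.9046)
member 5 (2-4): L=3.5920, (cx,cy)=(1.0000,0.0000)
member 6 (3-4): L=4.3394, (cx,cy)=(0.3948,-0.9188)
solve A·x = −loads:
  F[0-1] = -117.5122 N (compression)
  F[0-2] = +5121.6583 N (tension)
  F[1-2] = -2909.0972 N (compression)
  F[1-3] = -2049.6963 N (compression)
  F[2-3] = +2817.1522 N (tension)
  F[2-4] = +2517.5171 N (tension)
  F[3-4] = -6377.4408 N (compression)
  Rx@0 = -5075.9300 N
  Ry@0 = +108.2499 N
  Ry@4 = +5859.5101 N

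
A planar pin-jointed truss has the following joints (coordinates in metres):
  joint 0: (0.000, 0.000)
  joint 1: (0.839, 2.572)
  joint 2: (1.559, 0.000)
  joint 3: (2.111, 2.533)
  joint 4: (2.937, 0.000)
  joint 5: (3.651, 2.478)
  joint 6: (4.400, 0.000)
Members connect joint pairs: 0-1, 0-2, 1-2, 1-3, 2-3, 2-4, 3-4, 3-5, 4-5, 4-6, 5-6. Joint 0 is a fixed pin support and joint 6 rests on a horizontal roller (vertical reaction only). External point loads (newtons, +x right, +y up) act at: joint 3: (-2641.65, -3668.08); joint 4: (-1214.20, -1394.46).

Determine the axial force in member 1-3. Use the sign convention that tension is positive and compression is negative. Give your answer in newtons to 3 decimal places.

-2381.044

N=7 nodes, M=11 members, R=3 reactions → 2N=14, M+R=14
member 0 (0-1): L=2.7054, (cx,cy)=(0.3101,0.9507)
member 1 (0-2): L=1.5590, (cx,cy)=(1.0000,0.0000)
member 2 (1-2): L=2.6709, (cx,cy)=(0.2696,-0.9630)
member 3 (1-3): L=1.2726, (cx,cy)=(0.9995,-0.0306)
member 4 (2-3): L=2.5924, (cx,cy)=(0.2129,0.9771)
member 5 (2-4): L=1.3780, (cx,cy)=(1.0000,0.0000)
member 6 (3-4): L=2.6643, (cx,cy)=(0.3100,-0.9507)
member 7 (3-5): L=1.5410, (cx,cy)=(0.9994,-0.0357)
member 8 (4-5): L=2.5788, (cx,cy)=(0.2769,0.9609)
member 9 (4-6): L=1.4630, (cx,cy)=(1.0000,0.0000)
member 10 (5-6): L=2.5887, (cx,cy)=(0.2893,-0.9572)
solve A·x = −loads:
  F[0-1] = -4094.5163 N (compression)
  F[0-2] = -2586.0492 N (compression)
  F[1-2] = +4118.0650 N (tension)
  F[1-3] = -2381.0439 N (compression)
  F[2-3] = -4058.6850 N (compression)
  F[2-4] = -611.7246 N (compression)
  F[3-4] = +261.8834 N (tension)
  F[3-5] = -684.1024 N (compression)
  F[4-5] = +1192.0824 N (tension)
  F[4-6] = +353.6129 N (tension)
  F[5-6] = -1222.1706 N (compression)
  Rx@0 = +3855.8500 N
  Ry@0 = +3892.6431 N
  Ry@6 = +1169.8969 N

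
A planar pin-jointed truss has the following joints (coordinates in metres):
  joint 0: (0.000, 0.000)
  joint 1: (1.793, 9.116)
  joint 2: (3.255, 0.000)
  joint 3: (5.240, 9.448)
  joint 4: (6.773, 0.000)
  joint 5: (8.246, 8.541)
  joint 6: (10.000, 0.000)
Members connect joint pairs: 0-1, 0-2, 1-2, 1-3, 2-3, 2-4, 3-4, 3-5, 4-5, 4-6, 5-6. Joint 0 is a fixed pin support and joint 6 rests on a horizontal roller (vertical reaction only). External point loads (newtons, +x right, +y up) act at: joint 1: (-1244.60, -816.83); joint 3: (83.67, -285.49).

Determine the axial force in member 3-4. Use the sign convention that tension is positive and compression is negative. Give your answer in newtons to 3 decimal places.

686.030

N=7 nodes, M=11 members, R=3 reactions → 2N=14, M+R=14
member 0 (0-1): L=9.2907, (cx,cy)=(0.1930,0.9812)
member 1 (0-2): L=3.2550, (cx,cy)=(1.0000,0.0000)
member 2 (1-2): L=9.2325, (cx,cy)=(0.1584,-0.9874)
member 3 (1-3): L=3.4630, (cx,cy)=(0.9954,0.0959)
member 4 (2-3): L=9.6543, (cx,cy)=(0.2056,0.9786)
member 5 (2-4): L=3.5180, (cx,cy)=(1.0000,0.0000)
member 6 (3-4): L=9.5716, (cx,cy)=(0.1602,-0.9871)
member 7 (3-5): L=3.1399, (cx,cy)=(0.9574,-0.2889)
member 8 (4-5): L=8.6671, (cx,cy)=(0.1700,0.9855)
member 9 (4-6): L=3.2270, (cx,cy)=(1.0000,0.0000)
member 10 (5-6): L=8.7192, (cx,cy)=(0.2012,-0.9796)
solve A·x = −loads:
  F[0-1] = -1897.4623 N (compression)
  F[0-2] = -794.7395 N (compression)
  F[1-2] = +1126.5982 N (tension)
  F[1-3] = +703.2478 N (tension)
  F[2-3] = -1136.6690 N (compression)
  F[2-4] = -382.6296 N (compression)
  F[3-4] = +686.0297 N (tension)
  F[3-5] = +284.8992 N (tension)
  F[4-5] = -687.1705 N (compression)
  F[4-6] = -155.9669 N (compression)
  F[5-6] = +775.3210 N (tension)
  Rx@0 = +1160.9300 N
  Ry@0 = +1861.7916 N
  Ry@6 = -759.4716 N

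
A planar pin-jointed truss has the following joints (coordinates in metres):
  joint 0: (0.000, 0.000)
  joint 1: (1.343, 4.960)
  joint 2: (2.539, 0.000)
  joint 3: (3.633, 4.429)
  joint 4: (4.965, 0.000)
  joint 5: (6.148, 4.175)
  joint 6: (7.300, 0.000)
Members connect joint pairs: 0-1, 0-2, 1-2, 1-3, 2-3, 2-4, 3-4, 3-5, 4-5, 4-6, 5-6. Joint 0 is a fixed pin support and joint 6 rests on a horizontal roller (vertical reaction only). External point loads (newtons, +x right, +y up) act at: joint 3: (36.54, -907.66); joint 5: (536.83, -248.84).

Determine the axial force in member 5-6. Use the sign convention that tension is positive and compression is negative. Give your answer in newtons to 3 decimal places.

N=7 nodes, M=11 members, R=3 reactions → 2N=14, M+R=14
member 0 (0-1): L=5.1386, (cx,cy)=(0.2614,0.9652)
member 1 (0-2): L=2.5390, (cx,cy)=(1.0000,0.0000)
member 2 (1-2): L=5.1022, (cx,cy)=(0.2344,-0.9721)
member 3 (1-3): L=2.3508, (cx,cy)=(0.9742,-0.2259)
member 4 (2-3): L=4.5621, (cx,cy)=(0.2398,0.9708)
member 5 (2-4): L=2.4260, (cx,cy)=(1.0000,0.0000)
member 6 (3-4): L=4.6250, (cx,cy)=(0.2880,-0.9576)
member 7 (3-5): L=2.5278, (cx,cy)=(0.9949,-0.1005)
member 8 (4-5): L=4.3394, (cx,cy)=(0.2726,0.9621)
member 9 (4-6): L=2.3350, (cx,cy)=(1.0000,0.0000)
member 10 (5-6): L=4.3310, (cx,cy)=(0.2660,-0.9640)
solve A·x = −loads:
  F[0-1] = -171.9990 N (compression)
  F[0-2] = +618.3228 N (tension)
  F[1-2] = +192.2506 N (tension)
  F[1-3] = -92.4067 N (compression)
  F[2-3] = -192.5112 N (compression)
  F[2-4] = +709.5528 N (tension)
  F[3-4] = -779.9263 N (compression)
  F[3-5] = +52.1619 N (tension)
  F[4-5] = +776.2849 N (tension)
  F[4-6] = +273.3011 N (tension)
  F[5-6] = -1027.4933 N (compression)
  Rx@0 = -573.3700 N
  Ry@0 = +166.0208 N
  Ry@6 = +990.4792 N

-1027.493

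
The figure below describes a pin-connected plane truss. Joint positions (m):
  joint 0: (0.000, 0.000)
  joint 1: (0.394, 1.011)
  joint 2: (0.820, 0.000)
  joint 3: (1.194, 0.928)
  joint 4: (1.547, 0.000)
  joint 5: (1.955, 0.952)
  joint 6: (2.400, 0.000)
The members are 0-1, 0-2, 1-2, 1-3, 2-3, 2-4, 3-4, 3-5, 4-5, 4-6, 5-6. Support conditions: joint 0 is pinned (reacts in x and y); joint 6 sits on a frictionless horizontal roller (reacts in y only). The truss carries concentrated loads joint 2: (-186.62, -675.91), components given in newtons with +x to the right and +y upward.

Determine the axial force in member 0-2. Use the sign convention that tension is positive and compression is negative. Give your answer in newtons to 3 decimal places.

-13.208

N=7 nodes, M=11 members, R=3 reactions → 2N=14, M+R=14
member 0 (0-1): L=1.0851, (cx,cy)=(0.3631,0.9317)
member 1 (0-2): L=0.8200, (cx,cy)=(1.0000,0.0000)
member 2 (1-2): L=1.0971, (cx,cy)=(0.3883,-0.9215)
member 3 (1-3): L=0.8043, (cx,cy)=(0.9947,-0.1032)
member 4 (2-3): L=1.0005, (cx,cy)=(0.3738,0.9275)
member 5 (2-4): L=0.7270, (cx,cy)=(1.0000,0.0000)
member 6 (3-4): L=0.9929, (cx,cy)=(0.3555,-0.9347)
member 7 (3-5): L=0.7614, (cx,cy)=(0.9995,0.0315)
member 8 (4-5): L=1.0357, (cx,cy)=(0.3939,0.9191)
member 9 (4-6): L=0.8530, (cx,cy)=(1.0000,0.0000)
member 10 (5-6): L=1.0509, (cx,cy)=(0.4235,-0.9059)
solve A·x = −loads:
  F[0-1] = -477.5707 N (compression)
  F[0-2] = -13.2077 N (compression)
  F[1-2] = +525.3534 N (tension)
  F[1-3] = -379.4335 N (compression)
  F[2-3] = +206.7688 N (tension)
  F[2-4] = +300.1172 N (tension)
  F[3-4] = -254.1569 N (compression)
  F[3-5] = -209.8599 N (compression)
  F[4-5] = +258.4479 N (tension)
  F[4-6] = +107.9480 N (tension)
  F[5-6] = -254.9199 N (compression)
  Rx@0 = +186.6200 N
  Ry@0 = +444.9741 N
  Ry@6 = +230.9359 N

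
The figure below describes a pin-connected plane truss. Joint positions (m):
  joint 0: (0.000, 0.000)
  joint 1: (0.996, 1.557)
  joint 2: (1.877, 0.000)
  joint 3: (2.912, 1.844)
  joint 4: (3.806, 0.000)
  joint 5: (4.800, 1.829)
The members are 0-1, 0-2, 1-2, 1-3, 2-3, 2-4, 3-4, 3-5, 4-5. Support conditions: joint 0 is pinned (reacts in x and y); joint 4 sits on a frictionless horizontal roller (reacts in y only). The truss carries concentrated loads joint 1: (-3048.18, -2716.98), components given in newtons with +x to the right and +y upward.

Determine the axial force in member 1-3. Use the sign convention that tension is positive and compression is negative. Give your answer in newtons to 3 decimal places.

N=6 nodes, M=9 members, R=3 reactions → 2N=12, M+R=12
member 0 (0-1): L=1.8483, (cx,cy)=(0.5389,0.8424)
member 1 (0-2): L=1.8770, (cx,cy)=(1.0000,0.0000)
member 2 (1-2): L=1.7890, (cx,cy)=(0.4925,-0.8703)
member 3 (1-3): L=1.9374, (cx,cy)=(0.9890,0.1481)
member 4 (2-3): L=2.1146, (cx,cy)=(0.4895,0.8720)
member 5 (2-4): L=1.9290, (cx,cy)=(1.0000,0.0000)
member 6 (3-4): L=2.0493, (cx,cy)=(0.4362,-0.8998)
member 7 (3-5): L=1.8881, (cx,cy)=(1.0000,-0.0079)
member 8 (4-5): L=2.0817, (cx,cy)=(0.4775,0.8786)
solve A·x = −loads:
  F[0-1] = -3861.5764 N (compression)
  F[0-2] = -967.2944 N (compression)
  F[1-2] = +721.1764 N (tension)
  F[1-3] = +618.9715 N (tension)
  F[2-3] = -719.7737 N (compression)
  F[2-4] = -259.8469 N (compression)
  F[3-4] = +595.6383 N (tension)
  F[3-5] = +0.0000 N (tension)
  F[4-5] = -0.0000 N (compression)
  Rx@0 = +3048.1800 N
  Ry@0 = +3252.9506 N
  Ry@4 = -535.9706 N

618.971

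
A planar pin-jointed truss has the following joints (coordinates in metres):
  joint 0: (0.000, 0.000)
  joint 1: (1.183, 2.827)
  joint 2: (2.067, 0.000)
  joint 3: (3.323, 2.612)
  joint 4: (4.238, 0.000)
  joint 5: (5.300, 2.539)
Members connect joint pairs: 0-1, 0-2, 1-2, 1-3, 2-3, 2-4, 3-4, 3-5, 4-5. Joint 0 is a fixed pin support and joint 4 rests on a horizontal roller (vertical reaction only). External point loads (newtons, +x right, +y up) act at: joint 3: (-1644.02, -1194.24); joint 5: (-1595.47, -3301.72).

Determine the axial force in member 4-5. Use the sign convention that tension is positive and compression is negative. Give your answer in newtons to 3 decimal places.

N=6 nodes, M=9 members, R=3 reactions → 2N=12, M+R=12
member 0 (0-1): L=3.0645, (cx,cy)=(0.3860,0.9225)
member 1 (0-2): L=2.0670, (cx,cy)=(1.0000,0.0000)
member 2 (1-2): L=2.9620, (cx,cy)=(0.2984,-0.9544)
member 3 (1-3): L=2.1508, (cx,cy)=(0.9950,-0.1000)
member 4 (2-3): L=2.8983, (cx,cy)=(0.4334,0.9012)
member 5 (2-4): L=2.1710, (cx,cy)=(1.0000,0.0000)
member 6 (3-4): L=2.7676, (cx,cy)=(0.3306,-0.9438)
member 7 (3-5): L=1.9783, (cx,cy)=(0.9993,-0.0369)
member 8 (4-5): L=2.7522, (cx,cy)=(0.3859,0.9225)
solve A·x = −loads:
  F[0-1] = -1517.1715 N (compression)
  F[0-2] = -2653.8188 N (compression)
  F[1-2] = +1577.6136 N (tension)
  F[1-3] = -1061.8254 N (compression)
  F[2-3] = -1670.7497 N (compression)
  F[2-4] = -1458.9486 N (compression)
  F[3-4] = +225.8274 N (tension)
  F[3-5] = -211.3256 N (compression)
  F[4-5] = -3587.3614 N (compression)
  Rx@0 = +3239.4900 N
  Ry@0 = +1399.5709 N
  Ry@4 = +3096.3891 N

-3587.361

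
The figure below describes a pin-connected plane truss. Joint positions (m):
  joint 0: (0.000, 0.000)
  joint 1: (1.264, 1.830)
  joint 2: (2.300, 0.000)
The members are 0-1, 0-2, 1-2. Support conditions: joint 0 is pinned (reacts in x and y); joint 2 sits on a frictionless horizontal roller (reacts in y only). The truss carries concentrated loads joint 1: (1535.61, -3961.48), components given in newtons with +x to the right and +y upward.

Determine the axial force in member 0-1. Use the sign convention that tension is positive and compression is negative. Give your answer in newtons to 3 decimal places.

-683.729

N=3 nodes, M=3 members, R=3 reactions → 2N=6, M+R=6
member 0 (0-1): L=2.2241, (cx,cy)=(0.5683,0.8228)
member 1 (0-2): L=2.3000, (cx,cy)=(1.0000,0.0000)
member 2 (1-2): L=2.1029, (cx,cy)=(0.4927,-0.8702)
solve A·x = −loads:
  F[0-1] = -683.7291 N (compression)
  F[0-2] = +1924.1877 N (tension)
  F[1-2] = -3905.7701 N (compression)
  Rx@0 = -1535.6100 N
  Ry@0 = +562.5769 N
  Ry@2 = +3398.9031 N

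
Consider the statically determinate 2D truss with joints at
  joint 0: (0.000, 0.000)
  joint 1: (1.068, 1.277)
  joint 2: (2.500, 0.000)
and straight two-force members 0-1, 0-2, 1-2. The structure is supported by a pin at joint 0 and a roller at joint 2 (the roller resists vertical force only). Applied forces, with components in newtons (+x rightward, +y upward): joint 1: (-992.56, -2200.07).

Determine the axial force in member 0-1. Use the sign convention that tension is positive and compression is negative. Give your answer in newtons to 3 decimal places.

-2303.778

N=3 nodes, M=3 members, R=3 reactions → 2N=6, M+R=6
member 0 (0-1): L=1.6647, (cx,cy)=(0.6415,0.7671)
member 1 (0-2): L=2.5000, (cx,cy)=(1.0000,0.0000)
member 2 (1-2): L=1.9187, (cx,cy)=(0.7463,-0.6656)
solve A·x = −loads:
  F[0-1] = -2303.7782 N (compression)
  F[0-2] = +485.4113 N (tension)
  F[1-2] = -650.3851 N (compression)
  Rx@0 = +992.5600 N
  Ry@0 = +1767.1997 N
  Ry@2 = +432.8703 N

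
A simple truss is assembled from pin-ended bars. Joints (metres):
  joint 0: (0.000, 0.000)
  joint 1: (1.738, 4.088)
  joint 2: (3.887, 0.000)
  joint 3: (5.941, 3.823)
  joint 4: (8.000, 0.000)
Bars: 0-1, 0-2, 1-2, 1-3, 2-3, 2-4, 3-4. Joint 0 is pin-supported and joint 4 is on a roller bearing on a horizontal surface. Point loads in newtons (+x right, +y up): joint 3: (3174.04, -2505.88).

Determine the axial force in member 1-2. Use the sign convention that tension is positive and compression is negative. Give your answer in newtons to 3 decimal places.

-1046.042

N=5 nodes, M=7 members, R=3 reactions → 2N=10, M+R=10
member 0 (0-1): L=4.4421, (cx,cy)=(0.3913,0.9203)
member 1 (0-2): L=3.8870, (cx,cy)=(1.0000,0.0000)
member 2 (1-2): L=4.6184, (cx,cy)=(0.4653,-0.8851)
member 3 (1-3): L=4.2113, (cx,cy)=(0.9980,-0.0629)
member 4 (2-3): L=4.3398, (cx,cy)=(0.4733,0.8809)
member 5 (2-4): L=4.1130, (cx,cy)=(1.0000,0.0000)
member 6 (3-4): L=4.3422, (cx,cy)=(0.4742,-0.8804)
solve A·x = −loads:
  F[0-1] = +947.3653 N (tension)
  F[0-2] = +2803.3786 N (tension)
  F[1-2] = -1046.0422 N (compression)
  F[1-3] = +859.0969 N (tension)
  F[2-3] = +1051.0782 N (tension)
  F[2-4] = +1819.1820 N (tension)
  F[3-4] = -3836.4618 N (compression)
  Rx@0 = -3174.0400 N
  Ry@0 = -871.8435 N
  Ry@4 = +3377.7235 N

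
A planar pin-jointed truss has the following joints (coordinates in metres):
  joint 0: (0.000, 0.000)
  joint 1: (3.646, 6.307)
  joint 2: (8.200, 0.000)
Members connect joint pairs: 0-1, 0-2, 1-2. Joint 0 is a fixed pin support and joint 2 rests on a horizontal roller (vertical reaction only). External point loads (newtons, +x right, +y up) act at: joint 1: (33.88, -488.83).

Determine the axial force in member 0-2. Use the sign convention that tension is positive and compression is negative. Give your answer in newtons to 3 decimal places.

N=3 nodes, M=3 members, R=3 reactions → 2N=6, M+R=6
member 0 (0-1): L=7.2850, (cx,cy)=(0.5005,0.8657)
member 1 (0-2): L=8.2000, (cx,cy)=(1.0000,0.0000)
member 2 (1-2): L=7.7793, (cx,cy)=(0.5854,-0.8107)
solve A·x = −loads:
  F[0-1] = -283.4781 N (compression)
  F[0-2] = +175.7548 N (tension)
  F[1-2] = -300.2295 N (compression)
  Rx@0 = -33.8800 N
  Ry@0 = +245.4208 N
  Ry@2 = +243.4092 N

175.755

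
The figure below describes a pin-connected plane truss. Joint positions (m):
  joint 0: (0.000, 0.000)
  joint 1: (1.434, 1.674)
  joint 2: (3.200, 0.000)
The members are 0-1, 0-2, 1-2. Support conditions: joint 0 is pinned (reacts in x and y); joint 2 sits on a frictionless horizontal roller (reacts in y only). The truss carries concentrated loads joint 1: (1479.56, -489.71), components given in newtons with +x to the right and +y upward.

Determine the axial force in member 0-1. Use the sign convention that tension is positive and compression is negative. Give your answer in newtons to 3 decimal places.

N=3 nodes, M=3 members, R=3 reactions → 2N=6, M+R=6
member 0 (0-1): L=2.2042, (cx,cy)=(0.6506,0.7594)
member 1 (0-2): L=3.2000, (cx,cy)=(1.0000,0.0000)
member 2 (1-2): L=2.4333, (cx,cy)=(0.7258,-0.6879)
solve A·x = −loads:
  F[0-1] = +663.2918 N (tension)
  F[0-2] = +1048.0441 N (tension)
  F[1-2] = -1444.0677 N (compression)
  Rx@0 = -1479.5600 N
  Ry@0 = -503.7361 N
  Ry@2 = +993.4461 N

663.292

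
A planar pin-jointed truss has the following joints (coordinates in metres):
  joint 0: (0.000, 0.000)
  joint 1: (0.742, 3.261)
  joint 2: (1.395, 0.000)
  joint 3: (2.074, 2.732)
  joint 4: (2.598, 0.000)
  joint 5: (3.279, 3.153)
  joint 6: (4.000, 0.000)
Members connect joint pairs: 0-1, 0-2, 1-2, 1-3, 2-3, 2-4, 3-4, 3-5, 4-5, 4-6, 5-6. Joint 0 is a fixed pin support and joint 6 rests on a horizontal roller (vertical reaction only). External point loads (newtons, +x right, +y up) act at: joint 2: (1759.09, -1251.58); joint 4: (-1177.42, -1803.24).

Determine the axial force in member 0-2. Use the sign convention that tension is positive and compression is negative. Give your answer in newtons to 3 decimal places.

N=7 nodes, M=11 members, R=3 reactions → 2N=14, M+R=14
member 0 (0-1): L=3.3444, (cx,cy)=(0.2219,0.9751)
member 1 (0-2): L=1.3950, (cx,cy)=(1.0000,0.0000)
member 2 (1-2): L=3.3257, (cx,cy)=(0.1963,-0.9805)
member 3 (1-3): L=1.4332, (cx,cy)=(0.9294,-0.3691)
member 4 (2-3): L=2.8151, (cx,cy)=(0.2412,0.9705)
member 5 (2-4): L=1.2030, (cx,cy)=(1.0000,0.0000)
member 6 (3-4): L=2.7818, (cx,cy)=(0.1884,-0.9821)
member 7 (3-5): L=1.2764, (cx,cy)=(0.9440,0.3298)
member 8 (4-5): L=3.2257, (cx,cy)=(0.2111,0.9775)
member 9 (4-6): L=1.4020, (cx,cy)=(1.0000,0.0000)
member 10 (5-6): L=3.2344, (cx,cy)=(0.2229,-0.9748)
solve A·x = −loads:
  F[0-1] = -1484.1157 N (compression)
  F[0-2] = +910.9458 N (tension)
  F[1-2] = +1748.2558 N (tension)
  F[1-3] = -723.6388 N (compression)
  F[2-3] = -476.7197 N (compression)
  F[2-4] = -389.8948 N (compression)
  F[3-4] = -75.9574 N (compression)
  F[3-5] = -819.0502 N (compression)
  F[4-5] = +1921.1385 N (tension)
  F[4-6] = +367.6329 N (tension)
  F[5-6] = -1649.1908 N (compression)
  Rx@0 = -581.6700 N
  Ry@0 = +1447.1271 N
  Ry@6 = +1607.6929 N

910.946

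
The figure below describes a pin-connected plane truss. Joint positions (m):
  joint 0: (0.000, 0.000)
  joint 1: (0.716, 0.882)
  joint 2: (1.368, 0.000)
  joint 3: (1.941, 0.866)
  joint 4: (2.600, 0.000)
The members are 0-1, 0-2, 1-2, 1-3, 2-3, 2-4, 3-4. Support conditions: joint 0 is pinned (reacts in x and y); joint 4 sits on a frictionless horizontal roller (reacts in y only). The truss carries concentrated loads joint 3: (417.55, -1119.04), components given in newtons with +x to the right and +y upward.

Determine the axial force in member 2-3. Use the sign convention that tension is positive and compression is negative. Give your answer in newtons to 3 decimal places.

N=5 nodes, M=7 members, R=3 reactions → 2N=10, M+R=10
member 0 (0-1): L=1.1360, (cx,cy)=(0.6303,0.7764)
member 1 (0-2): L=1.3680, (cx,cy)=(1.0000,0.0000)
member 2 (1-2): L=1.0968, (cx,cy)=(0.5944,-0.8041)
member 3 (1-3): L=1.2251, (cx,cy)=(0.9999,-0.0131)
member 4 (2-3): L=1.0384, (cx,cy)=(0.5518,0.8340)
member 5 (2-4): L=1.2320, (cx,cy)=(1.0000,0.0000)
member 6 (3-4): L=1.0882, (cx,cy)=(0.6056,-0.7958)
solve A·x = −loads:
  F[0-1] = -186.1933 N (compression)
  F[0-2] = +534.9004 N (tension)
  F[1-2] = +183.4440 N (tension)
  F[1-3] = -226.4166 N (compression)
  F[2-3] = -176.8818 N (compression)
  F[2-4] = +741.5521 N (tension)
  F[3-4] = -1224.5472 N (compression)
  Rx@0 = -417.5500 N
  Ry@0 = +144.5573 N
  Ry@4 = +974.4827 N

-176.882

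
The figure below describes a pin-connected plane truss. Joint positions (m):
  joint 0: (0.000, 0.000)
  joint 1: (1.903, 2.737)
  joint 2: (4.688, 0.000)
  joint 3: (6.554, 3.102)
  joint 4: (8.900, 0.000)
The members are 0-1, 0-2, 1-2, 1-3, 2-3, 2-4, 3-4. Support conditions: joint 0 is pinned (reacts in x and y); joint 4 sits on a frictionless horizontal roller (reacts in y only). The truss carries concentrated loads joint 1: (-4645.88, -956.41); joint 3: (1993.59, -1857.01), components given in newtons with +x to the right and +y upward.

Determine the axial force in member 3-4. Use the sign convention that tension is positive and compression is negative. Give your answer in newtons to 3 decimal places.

-1050.815

N=5 nodes, M=7 members, R=3 reactions → 2N=10, M+R=10
member 0 (0-1): L=3.3336, (cx,cy)=(0.5709,0.8210)
member 1 (0-2): L=4.6880, (cx,cy)=(1.0000,0.0000)
member 2 (1-2): L=3.9048, (cx,cy)=(0.7132,-0.7009)
member 3 (1-3): L=4.6653, (cx,cy)=(0.9969,0.0782)
member 4 (2-3): L=3.6200, (cx,cy)=(0.5155,0.8569)
member 5 (2-4): L=4.2120, (cx,cy)=(1.0000,0.0000)
member 6 (3-4): L=3.8892, (cx,cy)=(0.6032,-0.7976)
solve A·x = −loads:
  F[0-1] = -2405.8387 N (compression)
  F[0-2] = -1278.8873 N (compression)
  F[1-2] = +1685.4274 N (tension)
  F[1-3] = +2076.7518 N (tension)
  F[2-3] = -1378.6472 N (compression)
  F[2-4] = +633.8558 N (tension)
  F[3-4] = -1050.8149 N (compression)
  Rx@0 = +2652.2900 N
  Ry@0 = +1975.3038 N
  Ry@4 = +838.1162 N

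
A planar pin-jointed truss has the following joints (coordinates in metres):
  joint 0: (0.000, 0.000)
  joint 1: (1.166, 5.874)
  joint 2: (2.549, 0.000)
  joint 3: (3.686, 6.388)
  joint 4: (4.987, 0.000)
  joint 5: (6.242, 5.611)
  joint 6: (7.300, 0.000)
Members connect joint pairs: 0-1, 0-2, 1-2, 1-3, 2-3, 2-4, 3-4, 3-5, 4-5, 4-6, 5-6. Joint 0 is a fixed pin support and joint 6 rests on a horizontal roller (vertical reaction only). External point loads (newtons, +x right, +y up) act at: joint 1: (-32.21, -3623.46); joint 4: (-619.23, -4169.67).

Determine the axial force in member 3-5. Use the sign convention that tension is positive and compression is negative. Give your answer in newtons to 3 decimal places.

-1372.183

N=7 nodes, M=11 members, R=3 reactions → 2N=14, M+R=14
member 0 (0-1): L=5.9886, (cx,cy)=(0.1947,0.9809)
member 1 (0-2): L=2.5490, (cx,cy)=(1.0000,0.0000)
member 2 (1-2): L=6.0346, (cx,cy)=(0.2292,-0.9734)
member 3 (1-3): L=2.5719, (cx,cy)=(0.9798,0.1999)
member 4 (2-3): L=6.4884, (cx,cy)=(0.1752,0.9845)
member 5 (2-4): L=2.4380, (cx,cy)=(1.0000,0.0000)
member 6 (3-4): L=6.5191, (cx,cy)=(0.1996,-0.9799)
member 7 (3-5): L=2.6715, (cx,cy)=(0.9568,-0.2908)
member 8 (4-5): L=5.7496, (cx,cy)=(0.2183,0.9759)
member 9 (4-6): L=2.3130, (cx,cy)=(1.0000,0.0000)
member 10 (5-6): L=5.7099, (cx,cy)=(0.1853,-0.9827)
solve A·x = −loads:
  F[0-1] = -4477.4628 N (compression)
  F[0-2] = +220.3354 N (tension)
  F[1-2] = +585.2879 N (tension)
  F[1-3] = -993.7485 N (compression)
  F[2-3] = -578.6642 N (compression)
  F[2-4] = +455.8732 N (tension)
  F[3-4] = +1191.3773 N (tension)
  F[3-5] = -1372.1827 N (compression)
  F[4-5] = +3076.4390 N (tension)
  F[4-6] = +641.3535 N (tension)
  F[5-6] = -3461.2939 N (compression)
  Rx@0 = +651.4400 N
  Ry@0 = +4391.7742 N
  Ry@6 = +3401.3558 N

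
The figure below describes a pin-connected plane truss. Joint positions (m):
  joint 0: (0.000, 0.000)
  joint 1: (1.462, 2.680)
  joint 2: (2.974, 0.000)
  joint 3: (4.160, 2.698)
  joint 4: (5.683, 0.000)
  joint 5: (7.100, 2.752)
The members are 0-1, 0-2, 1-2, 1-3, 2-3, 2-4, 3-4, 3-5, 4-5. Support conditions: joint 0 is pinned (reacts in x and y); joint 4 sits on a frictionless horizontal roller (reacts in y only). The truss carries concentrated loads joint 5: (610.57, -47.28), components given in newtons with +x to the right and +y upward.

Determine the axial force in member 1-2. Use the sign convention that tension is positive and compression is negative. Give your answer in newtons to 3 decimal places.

-350.411

N=6 nodes, M=9 members, R=3 reactions → 2N=12, M+R=12
member 0 (0-1): L=3.0528, (cx,cy)=(0.4789,0.8779)
member 1 (0-2): L=2.9740, (cx,cy)=(1.0000,0.0000)
member 2 (1-2): L=3.0771, (cx,cy)=(0.4914,-0.8709)
member 3 (1-3): L=2.6981, (cx,cy)=(1.0000,0.0067)
member 4 (2-3): L=2.9472, (cx,cy)=(0.4024,0.9155)
member 5 (2-4): L=2.7090, (cx,cy)=(1.0000,0.0000)
member 6 (3-4): L=3.0982, (cx,cy)=(0.4916,-0.8708)
member 7 (3-5): L=2.9405, (cx,cy)=(0.9998,0.0184)
member 8 (4-5): L=3.0954, (cx,cy)=(0.4578,0.8891)
solve A·x = −loads:
  F[0-1] = +350.2317 N (tension)
  F[0-2] = +442.8447 N (tension)
  F[1-2] = -350.4109 N (compression)
  F[1-3] = +339.9149 N (tension)
  F[2-3] = +333.3756 N (tension)
  F[2-4] = +136.5056 N (tension)
  F[3-4] = -339.5427 N (compression)
  F[3-5] = +641.0844 N (tension)
  F[4-5] = -66.4214 N (compression)
  Rx@0 = -610.5700 N
  Ry@0 = -307.4581 N
  Ry@4 = +354.7381 N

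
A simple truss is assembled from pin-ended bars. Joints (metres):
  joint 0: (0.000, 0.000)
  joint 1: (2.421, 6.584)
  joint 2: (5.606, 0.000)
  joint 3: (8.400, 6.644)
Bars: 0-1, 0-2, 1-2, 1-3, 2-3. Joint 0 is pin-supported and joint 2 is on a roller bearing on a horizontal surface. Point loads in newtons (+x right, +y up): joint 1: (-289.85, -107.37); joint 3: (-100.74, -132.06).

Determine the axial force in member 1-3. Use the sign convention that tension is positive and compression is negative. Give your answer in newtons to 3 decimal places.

N=4 nodes, M=5 members, R=3 reactions → 2N=8, M+R=8
member 0 (0-1): L=7.0150, (cx,cy)=(0.3451,0.9386)
member 1 (0-2): L=5.6060, (cx,cy)=(1.0000,0.0000)
member 2 (1-2): L=7.3139, (cx,cy)=(0.4355,-0.9002)
member 3 (1-3): L=5.9793, (cx,cy)=(0.9999,0.0100)
member 4 (2-3): L=7.2076, (cx,cy)=(0.3876,0.9218)
solve A·x = −loads:
  F[0-1] = -484.7772 N (compression)
  F[0-2] = -223.2850 N (compression)
  F[1-2] = +385.6540 N (tension)
  F[1-3] = -45.3987 N (compression)
  F[2-3] = -142.7678 N (compression)
  Rx@0 = +390.5900 N
  Ry@0 = +454.9923 N
  Ry@2 = -215.5623 N

-45.399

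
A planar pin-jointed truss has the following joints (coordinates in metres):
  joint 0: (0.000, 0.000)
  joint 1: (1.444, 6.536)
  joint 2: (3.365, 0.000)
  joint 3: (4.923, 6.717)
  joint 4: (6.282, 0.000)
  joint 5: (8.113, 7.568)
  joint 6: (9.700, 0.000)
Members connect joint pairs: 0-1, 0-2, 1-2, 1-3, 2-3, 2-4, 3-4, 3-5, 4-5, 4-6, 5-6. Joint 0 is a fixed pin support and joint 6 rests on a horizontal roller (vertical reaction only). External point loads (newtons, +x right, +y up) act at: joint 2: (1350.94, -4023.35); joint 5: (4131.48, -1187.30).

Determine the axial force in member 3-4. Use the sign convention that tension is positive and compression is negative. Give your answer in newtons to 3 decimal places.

N=7 nodes, M=11 members, R=3 reactions → 2N=14, M+R=14
member 0 (0-1): L=6.6936, (cx,cy)=(0.2157,0.9765)
member 1 (0-2): L=3.3650, (cx,cy)=(1.0000,0.0000)
member 2 (1-2): L=6.8125, (cx,cy)=(0.2820,-0.9594)
member 3 (1-3): L=3.4837, (cx,cy)=(0.9986,0.0520)
member 4 (2-3): L=6.8953, (cx,cy)=(0.2260,0.9741)
member 5 (2-4): L=2.9170, (cx,cy)=(1.0000,0.0000)
member 6 (3-4): L=6.8531, (cx,cy)=(0.1983,-0.9801)
member 7 (3-5): L=3.3016, (cx,cy)=(0.9662,0.2578)
member 8 (4-5): L=7.7863, (cx,cy)=(0.2352,0.9720)
member 9 (4-6): L=3.4180, (cx,cy)=(1.0000,0.0000)
member 10 (5-6): L=7.7326, (cx,cy)=(0.2052,-0.9787)
solve A·x = −loads:
  F[0-1] = +411.2160 N (tension)
  F[0-2] = +5393.7091 N (tension)
  F[1-2] = -407.4758 N (compression)
  F[1-3] = +203.8877 N (tension)
  F[2-3] = +4531.4795 N (tension)
  F[2-4] = +2903.9785 N (tension)
  F[3-4] = -3966.3632 N (compression)
  F[3-5] = +2084.4841 N (tension)
  F[4-5] = +3999.7550 N (tension)
  F[4-6] = +1176.8677 N (tension)
  F[5-6] = -5734.2497 N (compression)
  Rx@0 = -5482.4200 N
  Ry@0 = -401.5333 N
  Ry@6 = +5612.1833 N

-3966.363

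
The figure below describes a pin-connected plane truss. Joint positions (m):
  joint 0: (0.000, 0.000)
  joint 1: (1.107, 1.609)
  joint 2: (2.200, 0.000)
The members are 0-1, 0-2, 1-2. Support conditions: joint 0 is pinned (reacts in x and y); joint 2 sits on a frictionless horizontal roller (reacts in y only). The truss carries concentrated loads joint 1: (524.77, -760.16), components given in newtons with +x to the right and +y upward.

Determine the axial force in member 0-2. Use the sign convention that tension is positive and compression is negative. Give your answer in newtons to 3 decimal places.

N=3 nodes, M=3 members, R=3 reactions → 2N=6, M+R=6
member 0 (0-1): L=1.9530, (cx,cy)=(0.5668,0.8238)
member 1 (0-2): L=2.2000, (cx,cy)=(1.0000,0.0000)
member 2 (1-2): L=1.9451, (cx,cy)=(0.5619,-0.8272)
solve A·x = −loads:
  F[0-1] = +7.4484 N (tension)
  F[0-2] = +520.5481 N (tension)
  F[1-2] = -926.3803 N (compression)
  Rx@0 = -524.7700 N
  Ry@0 = -6.1364 N
  Ry@2 = +766.2964 N

520.548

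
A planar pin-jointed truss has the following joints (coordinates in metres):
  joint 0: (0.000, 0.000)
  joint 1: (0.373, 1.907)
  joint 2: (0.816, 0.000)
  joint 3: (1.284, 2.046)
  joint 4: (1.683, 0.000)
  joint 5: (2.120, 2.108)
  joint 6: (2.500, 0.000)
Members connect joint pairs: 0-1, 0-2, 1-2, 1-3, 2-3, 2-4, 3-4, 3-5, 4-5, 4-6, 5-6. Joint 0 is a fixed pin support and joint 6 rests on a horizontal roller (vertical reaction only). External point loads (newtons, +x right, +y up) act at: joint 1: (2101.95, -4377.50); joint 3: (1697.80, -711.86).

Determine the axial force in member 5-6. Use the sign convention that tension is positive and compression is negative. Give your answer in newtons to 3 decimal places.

N=7 nodes, M=11 members, R=3 reactions → 2N=14, M+R=14
member 0 (0-1): L=1.9431, (cx,cy)=(0.1920,0.9814)
member 1 (0-2): L=0.8160, (cx,cy)=(1.0000,0.0000)
member 2 (1-2): L=1.9578, (cx,cy)=(0.2263,-0.9741)
member 3 (1-3): L=0.9215, (cx,cy)=(0.9886,0.1508)
member 4 (2-3): L=2.0988, (cx,cy)=(0.2230,0.9748)
member 5 (2-4): L=0.8670, (cx,cy)=(1.0000,0.0000)
member 6 (3-4): L=2.0845, (cx,cy)=(0.1914,-0.9815)
member 7 (3-5): L=0.8383, (cx,cy)=(0.9973,0.0740)
member 8 (4-5): L=2.1528, (cx,cy)=(0.2030,0.9792)
member 9 (4-6): L=0.8170, (cx,cy)=(1.0000,0.0000)
member 10 (5-6): L=2.1420, (cx,cy)=(0.1774,-0.9841)
solve A·x = −loads:
  F[0-1] = -1098.2018 N (compression)
  F[0-2] = +4010.5583 N (tension)
  F[1-2] = -3621.4986 N (compression)
  F[1-3] = -1510.5794 N (compression)
  F[2-3] = +3618.6753 N (tension)
  F[2-4] = +2384.2047 N (tension)
  F[3-4] = -4206.4638 N (compression)
  F[3-5] = -1583.3866 N (compression)
  F[4-5] = +4216.4710 N (tension)
  F[4-6] = +723.1503 N (tension)
  F[5-6] = -4076.2398 N (compression)
  Rx@0 = -3799.7500 N
  Ry@0 = +1077.7787 N
  Ry@6 = +4011.5813 N

-4076.240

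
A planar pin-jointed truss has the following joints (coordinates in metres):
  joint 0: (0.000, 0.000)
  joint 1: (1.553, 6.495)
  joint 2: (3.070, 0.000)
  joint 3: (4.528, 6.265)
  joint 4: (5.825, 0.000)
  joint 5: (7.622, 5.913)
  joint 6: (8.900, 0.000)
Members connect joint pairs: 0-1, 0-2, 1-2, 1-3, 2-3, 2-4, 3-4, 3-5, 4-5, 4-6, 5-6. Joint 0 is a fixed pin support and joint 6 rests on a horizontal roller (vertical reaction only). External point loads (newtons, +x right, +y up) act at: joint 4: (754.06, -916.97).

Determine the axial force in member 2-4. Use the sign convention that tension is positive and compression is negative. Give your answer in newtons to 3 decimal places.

983.039

N=7 nodes, M=11 members, R=3 reactions → 2N=14, M+R=14
member 0 (0-1): L=6.6781, (cx,cy)=(0.2326,0.9726)
member 1 (0-2): L=3.0700, (cx,cy)=(1.0000,0.0000)
member 2 (1-2): L=6.6698, (cx,cy)=(0.2274,-0.9738)
member 3 (1-3): L=2.9839, (cx,cy)=(0.9970,-0.0771)
member 4 (2-3): L=6.4324, (cx,cy)=(0.2267,0.9740)
member 5 (2-4): L=2.7550, (cx,cy)=(1.0000,0.0000)
member 6 (3-4): L=6.3978, (cx,cy)=(0.2027,-0.9792)
member 7 (3-5): L=3.1140, (cx,cy)=(0.9936,-0.1130)
member 8 (4-5): L=6.1800, (cx,cy)=(0.2908,0.9568)
member 9 (4-6): L=3.0750, (cx,cy)=(1.0000,0.0000)
member 10 (5-6): L=6.0495, (cx,cy)=(0.2113,-0.9774)
solve A·x = −loads:
  F[0-1] = -325.7490 N (compression)
  F[0-2] = +829.8135 N (tension)
  F[1-2] = +337.4527 N (tension)
  F[1-3] = -152.9598 N (compression)
  F[2-3] = -337.3898 N (compression)
  F[2-4] = +983.0390 N (tension)
  F[3-4] = +358.5849 N (tension)
  F[3-5] = -303.6189 N (compression)
  F[4-5] = +591.3837 N (tension)
  F[4-6] = +129.7132 N (tension)
  F[5-6] = -614.0094 N (compression)
  Rx@0 = -754.0600 N
  Ry@0 = +316.8183 N
  Ry@6 = +600.1517 N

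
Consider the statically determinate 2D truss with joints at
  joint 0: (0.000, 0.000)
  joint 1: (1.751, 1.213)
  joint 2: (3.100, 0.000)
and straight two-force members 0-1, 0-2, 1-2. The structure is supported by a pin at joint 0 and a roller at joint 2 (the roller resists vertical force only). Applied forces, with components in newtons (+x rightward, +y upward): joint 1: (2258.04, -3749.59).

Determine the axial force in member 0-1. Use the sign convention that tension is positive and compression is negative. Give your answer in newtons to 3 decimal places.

N=3 nodes, M=3 members, R=3 reactions → 2N=6, M+R=6
member 0 (0-1): L=2.1301, (cx,cy)=(0.8220,0.5695)
member 1 (0-2): L=3.1000, (cx,cy)=(1.0000,0.0000)
member 2 (1-2): L=1.8142, (cx,cy)=(0.7436,-0.6686)
solve A·x = −loads:
  F[0-1] = -1313.7622 N (compression)
  F[0-2] = +3337.9829 N (tension)
  F[1-2] = -4488.9764 N (compression)
  Rx@0 = -2258.0400 N
  Ry@0 = +748.1272 N
  Ry@2 = +3001.4628 N

-1313.762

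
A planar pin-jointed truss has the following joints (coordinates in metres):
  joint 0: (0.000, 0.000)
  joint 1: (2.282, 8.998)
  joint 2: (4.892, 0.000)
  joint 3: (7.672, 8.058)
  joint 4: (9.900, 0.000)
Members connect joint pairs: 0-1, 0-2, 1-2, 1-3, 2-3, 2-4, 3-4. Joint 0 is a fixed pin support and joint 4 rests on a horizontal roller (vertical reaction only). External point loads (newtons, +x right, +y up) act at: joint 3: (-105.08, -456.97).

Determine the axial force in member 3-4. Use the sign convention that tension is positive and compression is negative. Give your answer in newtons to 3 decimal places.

-278.678

N=5 nodes, M=7 members, R=3 reactions → 2N=10, M+R=10
member 0 (0-1): L=9.2829, (cx,cy)=(0.2458,0.9693)
member 1 (0-2): L=4.8920, (cx,cy)=(1.0000,0.0000)
member 2 (1-2): L=9.3689, (cx,cy)=(0.2786,-0.9604)
member 3 (1-3): L=5.4714, (cx,cy)=(0.9851,-0.1718)
member 4 (2-3): L=8.5241, (cx,cy)=(0.3261,0.9453)
member 5 (2-4): L=5.0080, (cx,cy)=(1.0000,0.0000)
member 6 (3-4): L=8.3603, (cx,cy)=(0.2665,-0.9638)
solve A·x = −loads:
  F[0-1] = -194.3336 N (compression)
  F[0-2] = -57.3071 N (compression)
  F[1-2] = +215.7220 N (tension)
  F[1-3] = -109.4972 N (compression)
  F[2-3] = -219.1654 N (compression)
  F[2-4] = +74.2666 N (tension)
  F[3-4] = -278.6780 N (compression)
  Rx@0 = +105.0800 N
  Ry@0 = +188.3701 N
  Ry@4 = +268.5999 N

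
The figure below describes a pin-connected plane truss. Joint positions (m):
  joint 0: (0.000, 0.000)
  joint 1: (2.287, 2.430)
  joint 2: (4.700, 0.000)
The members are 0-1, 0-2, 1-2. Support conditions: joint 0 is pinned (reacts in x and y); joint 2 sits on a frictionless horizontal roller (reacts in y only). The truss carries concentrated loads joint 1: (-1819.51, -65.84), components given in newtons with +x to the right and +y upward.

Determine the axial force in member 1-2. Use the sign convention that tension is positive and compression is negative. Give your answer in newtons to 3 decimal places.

1280.592

N=3 nodes, M=3 members, R=3 reactions → 2N=6, M+R=6
member 0 (0-1): L=3.3370, (cx,cy)=(0.6854,0.7282)
member 1 (0-2): L=4.7000, (cx,cy)=(1.0000,0.0000)
member 2 (1-2): L=3.4245, (cx,cy)=(0.7046,-0.7096)
solve A·x = −loads:
  F[0-1] = -1338.2534 N (compression)
  F[0-2] = -902.3308 N (compression)
  F[1-2] = +1280.5915 N (tension)
  Rx@0 = +1819.5100 N
  Ry@0 = +974.5279 N
  Ry@2 = -908.6879 N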